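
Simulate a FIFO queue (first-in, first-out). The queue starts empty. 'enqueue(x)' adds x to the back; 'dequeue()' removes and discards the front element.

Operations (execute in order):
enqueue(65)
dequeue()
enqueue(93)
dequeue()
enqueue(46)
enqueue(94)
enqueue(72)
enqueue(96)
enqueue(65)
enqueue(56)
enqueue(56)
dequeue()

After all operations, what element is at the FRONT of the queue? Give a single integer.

enqueue(65): queue = [65]
dequeue(): queue = []
enqueue(93): queue = [93]
dequeue(): queue = []
enqueue(46): queue = [46]
enqueue(94): queue = [46, 94]
enqueue(72): queue = [46, 94, 72]
enqueue(96): queue = [46, 94, 72, 96]
enqueue(65): queue = [46, 94, 72, 96, 65]
enqueue(56): queue = [46, 94, 72, 96, 65, 56]
enqueue(56): queue = [46, 94, 72, 96, 65, 56, 56]
dequeue(): queue = [94, 72, 96, 65, 56, 56]

Answer: 94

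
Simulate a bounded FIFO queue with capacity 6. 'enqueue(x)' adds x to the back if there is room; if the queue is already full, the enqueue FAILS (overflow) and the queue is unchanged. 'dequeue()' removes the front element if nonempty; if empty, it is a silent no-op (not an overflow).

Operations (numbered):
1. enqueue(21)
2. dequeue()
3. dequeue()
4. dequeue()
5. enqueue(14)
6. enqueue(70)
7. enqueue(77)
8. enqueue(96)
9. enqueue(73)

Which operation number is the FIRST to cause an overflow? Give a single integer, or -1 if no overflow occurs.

Answer: -1

Derivation:
1. enqueue(21): size=1
2. dequeue(): size=0
3. dequeue(): empty, no-op, size=0
4. dequeue(): empty, no-op, size=0
5. enqueue(14): size=1
6. enqueue(70): size=2
7. enqueue(77): size=3
8. enqueue(96): size=4
9. enqueue(73): size=5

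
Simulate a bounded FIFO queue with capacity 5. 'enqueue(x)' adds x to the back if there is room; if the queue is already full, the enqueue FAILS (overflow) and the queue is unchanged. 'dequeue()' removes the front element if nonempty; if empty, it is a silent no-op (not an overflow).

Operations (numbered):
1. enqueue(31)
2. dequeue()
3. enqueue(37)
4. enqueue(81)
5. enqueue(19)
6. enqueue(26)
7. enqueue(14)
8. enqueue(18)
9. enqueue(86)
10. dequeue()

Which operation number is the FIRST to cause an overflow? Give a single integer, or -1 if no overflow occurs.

1. enqueue(31): size=1
2. dequeue(): size=0
3. enqueue(37): size=1
4. enqueue(81): size=2
5. enqueue(19): size=3
6. enqueue(26): size=4
7. enqueue(14): size=5
8. enqueue(18): size=5=cap → OVERFLOW (fail)
9. enqueue(86): size=5=cap → OVERFLOW (fail)
10. dequeue(): size=4

Answer: 8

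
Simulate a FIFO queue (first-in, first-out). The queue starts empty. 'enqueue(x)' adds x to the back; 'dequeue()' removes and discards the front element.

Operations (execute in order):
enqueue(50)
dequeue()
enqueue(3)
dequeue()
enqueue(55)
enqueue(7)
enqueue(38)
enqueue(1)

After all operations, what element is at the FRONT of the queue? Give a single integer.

Answer: 55

Derivation:
enqueue(50): queue = [50]
dequeue(): queue = []
enqueue(3): queue = [3]
dequeue(): queue = []
enqueue(55): queue = [55]
enqueue(7): queue = [55, 7]
enqueue(38): queue = [55, 7, 38]
enqueue(1): queue = [55, 7, 38, 1]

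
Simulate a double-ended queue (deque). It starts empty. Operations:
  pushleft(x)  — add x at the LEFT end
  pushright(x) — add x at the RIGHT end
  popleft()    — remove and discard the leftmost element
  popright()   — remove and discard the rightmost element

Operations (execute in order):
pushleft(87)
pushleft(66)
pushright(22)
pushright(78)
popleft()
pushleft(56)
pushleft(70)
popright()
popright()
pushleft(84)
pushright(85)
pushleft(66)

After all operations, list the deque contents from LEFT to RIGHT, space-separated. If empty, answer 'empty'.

Answer: 66 84 70 56 87 85

Derivation:
pushleft(87): [87]
pushleft(66): [66, 87]
pushright(22): [66, 87, 22]
pushright(78): [66, 87, 22, 78]
popleft(): [87, 22, 78]
pushleft(56): [56, 87, 22, 78]
pushleft(70): [70, 56, 87, 22, 78]
popright(): [70, 56, 87, 22]
popright(): [70, 56, 87]
pushleft(84): [84, 70, 56, 87]
pushright(85): [84, 70, 56, 87, 85]
pushleft(66): [66, 84, 70, 56, 87, 85]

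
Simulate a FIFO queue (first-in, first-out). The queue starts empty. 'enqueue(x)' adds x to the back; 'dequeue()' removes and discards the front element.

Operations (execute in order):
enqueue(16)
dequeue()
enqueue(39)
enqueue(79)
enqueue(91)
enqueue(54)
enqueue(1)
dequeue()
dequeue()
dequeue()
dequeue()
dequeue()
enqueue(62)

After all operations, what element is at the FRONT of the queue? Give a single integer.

enqueue(16): queue = [16]
dequeue(): queue = []
enqueue(39): queue = [39]
enqueue(79): queue = [39, 79]
enqueue(91): queue = [39, 79, 91]
enqueue(54): queue = [39, 79, 91, 54]
enqueue(1): queue = [39, 79, 91, 54, 1]
dequeue(): queue = [79, 91, 54, 1]
dequeue(): queue = [91, 54, 1]
dequeue(): queue = [54, 1]
dequeue(): queue = [1]
dequeue(): queue = []
enqueue(62): queue = [62]

Answer: 62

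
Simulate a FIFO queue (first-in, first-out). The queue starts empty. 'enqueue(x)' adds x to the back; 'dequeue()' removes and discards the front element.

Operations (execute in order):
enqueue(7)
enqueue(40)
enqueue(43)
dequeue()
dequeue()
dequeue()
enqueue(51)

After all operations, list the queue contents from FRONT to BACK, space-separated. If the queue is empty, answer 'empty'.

enqueue(7): [7]
enqueue(40): [7, 40]
enqueue(43): [7, 40, 43]
dequeue(): [40, 43]
dequeue(): [43]
dequeue(): []
enqueue(51): [51]

Answer: 51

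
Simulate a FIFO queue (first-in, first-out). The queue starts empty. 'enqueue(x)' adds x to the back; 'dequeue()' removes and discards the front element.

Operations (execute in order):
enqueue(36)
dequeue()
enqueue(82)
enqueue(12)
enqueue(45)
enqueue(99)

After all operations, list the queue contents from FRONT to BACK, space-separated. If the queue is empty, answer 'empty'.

Answer: 82 12 45 99

Derivation:
enqueue(36): [36]
dequeue(): []
enqueue(82): [82]
enqueue(12): [82, 12]
enqueue(45): [82, 12, 45]
enqueue(99): [82, 12, 45, 99]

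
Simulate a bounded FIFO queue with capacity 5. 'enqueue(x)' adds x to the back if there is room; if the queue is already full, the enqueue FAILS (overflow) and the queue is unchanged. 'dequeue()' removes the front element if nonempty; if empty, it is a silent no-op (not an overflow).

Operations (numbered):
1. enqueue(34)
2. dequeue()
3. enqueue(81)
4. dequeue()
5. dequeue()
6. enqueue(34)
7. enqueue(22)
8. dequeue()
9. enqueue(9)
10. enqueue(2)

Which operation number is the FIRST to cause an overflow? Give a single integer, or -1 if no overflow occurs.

Answer: -1

Derivation:
1. enqueue(34): size=1
2. dequeue(): size=0
3. enqueue(81): size=1
4. dequeue(): size=0
5. dequeue(): empty, no-op, size=0
6. enqueue(34): size=1
7. enqueue(22): size=2
8. dequeue(): size=1
9. enqueue(9): size=2
10. enqueue(2): size=3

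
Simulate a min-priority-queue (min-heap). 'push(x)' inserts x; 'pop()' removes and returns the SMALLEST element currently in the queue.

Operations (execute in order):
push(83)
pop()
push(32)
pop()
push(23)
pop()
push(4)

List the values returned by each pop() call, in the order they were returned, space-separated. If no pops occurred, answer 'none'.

push(83): heap contents = [83]
pop() → 83: heap contents = []
push(32): heap contents = [32]
pop() → 32: heap contents = []
push(23): heap contents = [23]
pop() → 23: heap contents = []
push(4): heap contents = [4]

Answer: 83 32 23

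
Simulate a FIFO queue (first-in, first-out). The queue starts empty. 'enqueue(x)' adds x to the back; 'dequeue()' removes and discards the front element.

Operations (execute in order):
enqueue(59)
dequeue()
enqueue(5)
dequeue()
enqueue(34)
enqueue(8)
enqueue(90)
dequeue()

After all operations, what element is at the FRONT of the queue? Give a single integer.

Answer: 8

Derivation:
enqueue(59): queue = [59]
dequeue(): queue = []
enqueue(5): queue = [5]
dequeue(): queue = []
enqueue(34): queue = [34]
enqueue(8): queue = [34, 8]
enqueue(90): queue = [34, 8, 90]
dequeue(): queue = [8, 90]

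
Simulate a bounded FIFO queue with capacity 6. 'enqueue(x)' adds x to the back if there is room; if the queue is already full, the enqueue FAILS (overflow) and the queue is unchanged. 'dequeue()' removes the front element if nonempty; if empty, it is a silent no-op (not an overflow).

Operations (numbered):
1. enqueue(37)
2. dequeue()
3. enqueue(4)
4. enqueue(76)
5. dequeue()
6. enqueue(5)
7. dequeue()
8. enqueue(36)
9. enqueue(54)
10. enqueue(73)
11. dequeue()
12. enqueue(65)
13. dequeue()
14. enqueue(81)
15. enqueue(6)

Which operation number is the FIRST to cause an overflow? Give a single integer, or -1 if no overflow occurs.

Answer: -1

Derivation:
1. enqueue(37): size=1
2. dequeue(): size=0
3. enqueue(4): size=1
4. enqueue(76): size=2
5. dequeue(): size=1
6. enqueue(5): size=2
7. dequeue(): size=1
8. enqueue(36): size=2
9. enqueue(54): size=3
10. enqueue(73): size=4
11. dequeue(): size=3
12. enqueue(65): size=4
13. dequeue(): size=3
14. enqueue(81): size=4
15. enqueue(6): size=5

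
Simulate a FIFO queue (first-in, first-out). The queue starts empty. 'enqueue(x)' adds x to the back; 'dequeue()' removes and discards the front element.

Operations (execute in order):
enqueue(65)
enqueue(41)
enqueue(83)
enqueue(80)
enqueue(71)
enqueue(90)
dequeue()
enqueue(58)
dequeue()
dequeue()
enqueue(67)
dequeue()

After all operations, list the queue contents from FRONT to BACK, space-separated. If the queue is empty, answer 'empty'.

Answer: 71 90 58 67

Derivation:
enqueue(65): [65]
enqueue(41): [65, 41]
enqueue(83): [65, 41, 83]
enqueue(80): [65, 41, 83, 80]
enqueue(71): [65, 41, 83, 80, 71]
enqueue(90): [65, 41, 83, 80, 71, 90]
dequeue(): [41, 83, 80, 71, 90]
enqueue(58): [41, 83, 80, 71, 90, 58]
dequeue(): [83, 80, 71, 90, 58]
dequeue(): [80, 71, 90, 58]
enqueue(67): [80, 71, 90, 58, 67]
dequeue(): [71, 90, 58, 67]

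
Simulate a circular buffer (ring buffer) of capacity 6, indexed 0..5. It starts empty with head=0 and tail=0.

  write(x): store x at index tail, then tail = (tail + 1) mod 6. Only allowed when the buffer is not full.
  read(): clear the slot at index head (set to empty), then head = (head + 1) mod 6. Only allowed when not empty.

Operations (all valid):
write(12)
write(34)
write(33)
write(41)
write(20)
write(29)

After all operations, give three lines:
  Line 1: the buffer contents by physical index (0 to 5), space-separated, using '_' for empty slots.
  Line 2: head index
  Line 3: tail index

Answer: 12 34 33 41 20 29
0
0

Derivation:
write(12): buf=[12 _ _ _ _ _], head=0, tail=1, size=1
write(34): buf=[12 34 _ _ _ _], head=0, tail=2, size=2
write(33): buf=[12 34 33 _ _ _], head=0, tail=3, size=3
write(41): buf=[12 34 33 41 _ _], head=0, tail=4, size=4
write(20): buf=[12 34 33 41 20 _], head=0, tail=5, size=5
write(29): buf=[12 34 33 41 20 29], head=0, tail=0, size=6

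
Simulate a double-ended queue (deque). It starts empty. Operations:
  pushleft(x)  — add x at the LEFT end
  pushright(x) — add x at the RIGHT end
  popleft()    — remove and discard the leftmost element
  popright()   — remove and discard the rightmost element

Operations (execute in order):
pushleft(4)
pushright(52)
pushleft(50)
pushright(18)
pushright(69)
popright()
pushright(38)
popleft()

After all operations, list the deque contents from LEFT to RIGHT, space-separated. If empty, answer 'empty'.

Answer: 4 52 18 38

Derivation:
pushleft(4): [4]
pushright(52): [4, 52]
pushleft(50): [50, 4, 52]
pushright(18): [50, 4, 52, 18]
pushright(69): [50, 4, 52, 18, 69]
popright(): [50, 4, 52, 18]
pushright(38): [50, 4, 52, 18, 38]
popleft(): [4, 52, 18, 38]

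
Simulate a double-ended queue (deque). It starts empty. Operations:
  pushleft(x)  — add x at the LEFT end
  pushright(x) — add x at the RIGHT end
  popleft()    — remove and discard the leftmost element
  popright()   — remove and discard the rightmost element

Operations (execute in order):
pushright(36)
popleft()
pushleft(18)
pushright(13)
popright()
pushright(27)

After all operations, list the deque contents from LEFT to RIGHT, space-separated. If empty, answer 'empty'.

pushright(36): [36]
popleft(): []
pushleft(18): [18]
pushright(13): [18, 13]
popright(): [18]
pushright(27): [18, 27]

Answer: 18 27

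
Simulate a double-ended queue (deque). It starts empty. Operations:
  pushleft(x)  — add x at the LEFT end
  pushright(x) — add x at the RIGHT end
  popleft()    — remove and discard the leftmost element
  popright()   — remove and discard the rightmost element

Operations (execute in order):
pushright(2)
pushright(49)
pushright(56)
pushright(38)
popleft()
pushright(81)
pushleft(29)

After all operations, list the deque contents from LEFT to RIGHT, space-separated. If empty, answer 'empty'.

Answer: 29 49 56 38 81

Derivation:
pushright(2): [2]
pushright(49): [2, 49]
pushright(56): [2, 49, 56]
pushright(38): [2, 49, 56, 38]
popleft(): [49, 56, 38]
pushright(81): [49, 56, 38, 81]
pushleft(29): [29, 49, 56, 38, 81]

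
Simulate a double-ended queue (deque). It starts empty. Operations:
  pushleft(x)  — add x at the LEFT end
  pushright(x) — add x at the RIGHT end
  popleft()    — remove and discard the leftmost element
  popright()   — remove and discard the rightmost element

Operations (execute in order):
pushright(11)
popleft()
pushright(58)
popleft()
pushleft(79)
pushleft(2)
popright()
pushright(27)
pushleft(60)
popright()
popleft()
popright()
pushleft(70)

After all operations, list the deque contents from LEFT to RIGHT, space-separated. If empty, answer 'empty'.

Answer: 70

Derivation:
pushright(11): [11]
popleft(): []
pushright(58): [58]
popleft(): []
pushleft(79): [79]
pushleft(2): [2, 79]
popright(): [2]
pushright(27): [2, 27]
pushleft(60): [60, 2, 27]
popright(): [60, 2]
popleft(): [2]
popright(): []
pushleft(70): [70]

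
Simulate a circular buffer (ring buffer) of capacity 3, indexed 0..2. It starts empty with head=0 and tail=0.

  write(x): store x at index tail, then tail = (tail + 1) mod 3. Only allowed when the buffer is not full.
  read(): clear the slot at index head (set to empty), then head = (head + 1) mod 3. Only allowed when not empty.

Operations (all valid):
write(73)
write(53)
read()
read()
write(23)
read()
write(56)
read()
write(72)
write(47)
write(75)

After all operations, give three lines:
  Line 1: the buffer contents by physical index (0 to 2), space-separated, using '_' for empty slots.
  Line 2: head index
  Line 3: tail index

Answer: 75 72 47
1
1

Derivation:
write(73): buf=[73 _ _], head=0, tail=1, size=1
write(53): buf=[73 53 _], head=0, tail=2, size=2
read(): buf=[_ 53 _], head=1, tail=2, size=1
read(): buf=[_ _ _], head=2, tail=2, size=0
write(23): buf=[_ _ 23], head=2, tail=0, size=1
read(): buf=[_ _ _], head=0, tail=0, size=0
write(56): buf=[56 _ _], head=0, tail=1, size=1
read(): buf=[_ _ _], head=1, tail=1, size=0
write(72): buf=[_ 72 _], head=1, tail=2, size=1
write(47): buf=[_ 72 47], head=1, tail=0, size=2
write(75): buf=[75 72 47], head=1, tail=1, size=3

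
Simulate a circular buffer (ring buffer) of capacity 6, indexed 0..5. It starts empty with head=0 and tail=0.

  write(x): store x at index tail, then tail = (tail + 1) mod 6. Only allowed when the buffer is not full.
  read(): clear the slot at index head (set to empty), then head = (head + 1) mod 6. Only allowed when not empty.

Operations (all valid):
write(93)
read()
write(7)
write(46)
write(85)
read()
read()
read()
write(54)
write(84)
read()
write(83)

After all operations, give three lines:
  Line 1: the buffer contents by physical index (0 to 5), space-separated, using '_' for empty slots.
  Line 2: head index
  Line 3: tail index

write(93): buf=[93 _ _ _ _ _], head=0, tail=1, size=1
read(): buf=[_ _ _ _ _ _], head=1, tail=1, size=0
write(7): buf=[_ 7 _ _ _ _], head=1, tail=2, size=1
write(46): buf=[_ 7 46 _ _ _], head=1, tail=3, size=2
write(85): buf=[_ 7 46 85 _ _], head=1, tail=4, size=3
read(): buf=[_ _ 46 85 _ _], head=2, tail=4, size=2
read(): buf=[_ _ _ 85 _ _], head=3, tail=4, size=1
read(): buf=[_ _ _ _ _ _], head=4, tail=4, size=0
write(54): buf=[_ _ _ _ 54 _], head=4, tail=5, size=1
write(84): buf=[_ _ _ _ 54 84], head=4, tail=0, size=2
read(): buf=[_ _ _ _ _ 84], head=5, tail=0, size=1
write(83): buf=[83 _ _ _ _ 84], head=5, tail=1, size=2

Answer: 83 _ _ _ _ 84
5
1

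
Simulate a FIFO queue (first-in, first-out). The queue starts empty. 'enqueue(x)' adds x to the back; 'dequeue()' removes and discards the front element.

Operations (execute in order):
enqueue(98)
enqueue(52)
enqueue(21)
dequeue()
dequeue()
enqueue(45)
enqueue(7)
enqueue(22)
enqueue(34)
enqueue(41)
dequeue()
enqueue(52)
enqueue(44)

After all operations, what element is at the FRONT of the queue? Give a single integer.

enqueue(98): queue = [98]
enqueue(52): queue = [98, 52]
enqueue(21): queue = [98, 52, 21]
dequeue(): queue = [52, 21]
dequeue(): queue = [21]
enqueue(45): queue = [21, 45]
enqueue(7): queue = [21, 45, 7]
enqueue(22): queue = [21, 45, 7, 22]
enqueue(34): queue = [21, 45, 7, 22, 34]
enqueue(41): queue = [21, 45, 7, 22, 34, 41]
dequeue(): queue = [45, 7, 22, 34, 41]
enqueue(52): queue = [45, 7, 22, 34, 41, 52]
enqueue(44): queue = [45, 7, 22, 34, 41, 52, 44]

Answer: 45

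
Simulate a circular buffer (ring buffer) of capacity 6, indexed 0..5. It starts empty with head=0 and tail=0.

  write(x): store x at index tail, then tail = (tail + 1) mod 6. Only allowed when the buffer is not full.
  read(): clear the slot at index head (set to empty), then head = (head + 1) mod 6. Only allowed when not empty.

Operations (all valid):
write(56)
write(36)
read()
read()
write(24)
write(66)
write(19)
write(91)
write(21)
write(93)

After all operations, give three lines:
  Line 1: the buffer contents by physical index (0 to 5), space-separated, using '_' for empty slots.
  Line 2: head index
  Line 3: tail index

write(56): buf=[56 _ _ _ _ _], head=0, tail=1, size=1
write(36): buf=[56 36 _ _ _ _], head=0, tail=2, size=2
read(): buf=[_ 36 _ _ _ _], head=1, tail=2, size=1
read(): buf=[_ _ _ _ _ _], head=2, tail=2, size=0
write(24): buf=[_ _ 24 _ _ _], head=2, tail=3, size=1
write(66): buf=[_ _ 24 66 _ _], head=2, tail=4, size=2
write(19): buf=[_ _ 24 66 19 _], head=2, tail=5, size=3
write(91): buf=[_ _ 24 66 19 91], head=2, tail=0, size=4
write(21): buf=[21 _ 24 66 19 91], head=2, tail=1, size=5
write(93): buf=[21 93 24 66 19 91], head=2, tail=2, size=6

Answer: 21 93 24 66 19 91
2
2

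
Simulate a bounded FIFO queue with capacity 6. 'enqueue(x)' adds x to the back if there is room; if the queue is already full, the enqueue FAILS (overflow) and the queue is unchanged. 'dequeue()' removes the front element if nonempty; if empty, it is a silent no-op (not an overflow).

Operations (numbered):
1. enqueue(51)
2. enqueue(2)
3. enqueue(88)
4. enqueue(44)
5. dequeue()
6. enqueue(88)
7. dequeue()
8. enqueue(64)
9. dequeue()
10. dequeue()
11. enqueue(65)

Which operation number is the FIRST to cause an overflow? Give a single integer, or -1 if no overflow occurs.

Answer: -1

Derivation:
1. enqueue(51): size=1
2. enqueue(2): size=2
3. enqueue(88): size=3
4. enqueue(44): size=4
5. dequeue(): size=3
6. enqueue(88): size=4
7. dequeue(): size=3
8. enqueue(64): size=4
9. dequeue(): size=3
10. dequeue(): size=2
11. enqueue(65): size=3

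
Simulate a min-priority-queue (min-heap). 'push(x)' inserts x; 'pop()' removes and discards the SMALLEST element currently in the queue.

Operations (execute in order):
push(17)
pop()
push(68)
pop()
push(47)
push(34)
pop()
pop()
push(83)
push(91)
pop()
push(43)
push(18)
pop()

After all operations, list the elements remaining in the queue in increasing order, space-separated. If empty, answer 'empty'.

Answer: 43 91

Derivation:
push(17): heap contents = [17]
pop() → 17: heap contents = []
push(68): heap contents = [68]
pop() → 68: heap contents = []
push(47): heap contents = [47]
push(34): heap contents = [34, 47]
pop() → 34: heap contents = [47]
pop() → 47: heap contents = []
push(83): heap contents = [83]
push(91): heap contents = [83, 91]
pop() → 83: heap contents = [91]
push(43): heap contents = [43, 91]
push(18): heap contents = [18, 43, 91]
pop() → 18: heap contents = [43, 91]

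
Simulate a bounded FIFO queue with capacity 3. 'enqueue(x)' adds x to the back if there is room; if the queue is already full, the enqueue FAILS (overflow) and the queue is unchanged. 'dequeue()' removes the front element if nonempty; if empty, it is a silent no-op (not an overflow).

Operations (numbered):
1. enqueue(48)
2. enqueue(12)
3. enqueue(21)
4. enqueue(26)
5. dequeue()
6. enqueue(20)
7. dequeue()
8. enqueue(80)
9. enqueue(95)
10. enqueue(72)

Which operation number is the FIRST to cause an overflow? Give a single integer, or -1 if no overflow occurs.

1. enqueue(48): size=1
2. enqueue(12): size=2
3. enqueue(21): size=3
4. enqueue(26): size=3=cap → OVERFLOW (fail)
5. dequeue(): size=2
6. enqueue(20): size=3
7. dequeue(): size=2
8. enqueue(80): size=3
9. enqueue(95): size=3=cap → OVERFLOW (fail)
10. enqueue(72): size=3=cap → OVERFLOW (fail)

Answer: 4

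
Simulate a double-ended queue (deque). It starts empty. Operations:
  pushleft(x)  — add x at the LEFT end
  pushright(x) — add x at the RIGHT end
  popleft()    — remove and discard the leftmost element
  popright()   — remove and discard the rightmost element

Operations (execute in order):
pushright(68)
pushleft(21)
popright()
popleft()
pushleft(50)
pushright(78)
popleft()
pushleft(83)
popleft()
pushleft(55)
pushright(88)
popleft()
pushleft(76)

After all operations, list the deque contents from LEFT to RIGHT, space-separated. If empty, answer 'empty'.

Answer: 76 78 88

Derivation:
pushright(68): [68]
pushleft(21): [21, 68]
popright(): [21]
popleft(): []
pushleft(50): [50]
pushright(78): [50, 78]
popleft(): [78]
pushleft(83): [83, 78]
popleft(): [78]
pushleft(55): [55, 78]
pushright(88): [55, 78, 88]
popleft(): [78, 88]
pushleft(76): [76, 78, 88]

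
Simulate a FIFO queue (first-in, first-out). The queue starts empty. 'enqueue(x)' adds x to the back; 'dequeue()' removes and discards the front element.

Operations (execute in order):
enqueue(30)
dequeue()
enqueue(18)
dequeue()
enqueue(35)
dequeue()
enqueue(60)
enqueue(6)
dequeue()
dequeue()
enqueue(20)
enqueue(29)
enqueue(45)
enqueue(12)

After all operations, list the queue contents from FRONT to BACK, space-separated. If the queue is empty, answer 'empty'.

enqueue(30): [30]
dequeue(): []
enqueue(18): [18]
dequeue(): []
enqueue(35): [35]
dequeue(): []
enqueue(60): [60]
enqueue(6): [60, 6]
dequeue(): [6]
dequeue(): []
enqueue(20): [20]
enqueue(29): [20, 29]
enqueue(45): [20, 29, 45]
enqueue(12): [20, 29, 45, 12]

Answer: 20 29 45 12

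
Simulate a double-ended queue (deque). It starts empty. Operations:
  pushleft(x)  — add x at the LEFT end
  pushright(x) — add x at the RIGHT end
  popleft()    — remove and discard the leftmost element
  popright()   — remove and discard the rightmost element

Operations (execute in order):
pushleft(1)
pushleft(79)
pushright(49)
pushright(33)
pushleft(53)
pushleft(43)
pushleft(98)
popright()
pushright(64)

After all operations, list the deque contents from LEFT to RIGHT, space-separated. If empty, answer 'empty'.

pushleft(1): [1]
pushleft(79): [79, 1]
pushright(49): [79, 1, 49]
pushright(33): [79, 1, 49, 33]
pushleft(53): [53, 79, 1, 49, 33]
pushleft(43): [43, 53, 79, 1, 49, 33]
pushleft(98): [98, 43, 53, 79, 1, 49, 33]
popright(): [98, 43, 53, 79, 1, 49]
pushright(64): [98, 43, 53, 79, 1, 49, 64]

Answer: 98 43 53 79 1 49 64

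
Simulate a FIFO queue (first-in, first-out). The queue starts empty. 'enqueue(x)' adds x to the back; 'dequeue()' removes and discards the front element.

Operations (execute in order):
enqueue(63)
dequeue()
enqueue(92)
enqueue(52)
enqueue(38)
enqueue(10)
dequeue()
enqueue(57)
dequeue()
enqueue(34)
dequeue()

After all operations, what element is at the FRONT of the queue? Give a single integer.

enqueue(63): queue = [63]
dequeue(): queue = []
enqueue(92): queue = [92]
enqueue(52): queue = [92, 52]
enqueue(38): queue = [92, 52, 38]
enqueue(10): queue = [92, 52, 38, 10]
dequeue(): queue = [52, 38, 10]
enqueue(57): queue = [52, 38, 10, 57]
dequeue(): queue = [38, 10, 57]
enqueue(34): queue = [38, 10, 57, 34]
dequeue(): queue = [10, 57, 34]

Answer: 10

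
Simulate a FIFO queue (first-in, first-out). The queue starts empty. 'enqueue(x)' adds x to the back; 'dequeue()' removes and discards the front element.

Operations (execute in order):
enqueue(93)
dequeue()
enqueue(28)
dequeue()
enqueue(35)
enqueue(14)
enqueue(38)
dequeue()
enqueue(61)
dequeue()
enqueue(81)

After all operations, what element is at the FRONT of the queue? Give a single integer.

enqueue(93): queue = [93]
dequeue(): queue = []
enqueue(28): queue = [28]
dequeue(): queue = []
enqueue(35): queue = [35]
enqueue(14): queue = [35, 14]
enqueue(38): queue = [35, 14, 38]
dequeue(): queue = [14, 38]
enqueue(61): queue = [14, 38, 61]
dequeue(): queue = [38, 61]
enqueue(81): queue = [38, 61, 81]

Answer: 38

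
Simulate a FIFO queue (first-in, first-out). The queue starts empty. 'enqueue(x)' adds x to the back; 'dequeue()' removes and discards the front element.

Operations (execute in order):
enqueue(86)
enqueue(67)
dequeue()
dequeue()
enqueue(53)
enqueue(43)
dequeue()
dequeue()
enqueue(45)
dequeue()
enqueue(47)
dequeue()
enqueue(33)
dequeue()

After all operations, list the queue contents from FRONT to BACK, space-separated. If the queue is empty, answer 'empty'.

enqueue(86): [86]
enqueue(67): [86, 67]
dequeue(): [67]
dequeue(): []
enqueue(53): [53]
enqueue(43): [53, 43]
dequeue(): [43]
dequeue(): []
enqueue(45): [45]
dequeue(): []
enqueue(47): [47]
dequeue(): []
enqueue(33): [33]
dequeue(): []

Answer: empty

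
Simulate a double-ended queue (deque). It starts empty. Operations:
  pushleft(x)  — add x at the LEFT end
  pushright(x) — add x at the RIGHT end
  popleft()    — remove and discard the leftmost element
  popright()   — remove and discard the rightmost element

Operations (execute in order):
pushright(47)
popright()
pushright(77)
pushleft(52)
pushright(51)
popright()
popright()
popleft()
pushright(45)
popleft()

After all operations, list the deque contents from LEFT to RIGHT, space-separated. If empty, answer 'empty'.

Answer: empty

Derivation:
pushright(47): [47]
popright(): []
pushright(77): [77]
pushleft(52): [52, 77]
pushright(51): [52, 77, 51]
popright(): [52, 77]
popright(): [52]
popleft(): []
pushright(45): [45]
popleft(): []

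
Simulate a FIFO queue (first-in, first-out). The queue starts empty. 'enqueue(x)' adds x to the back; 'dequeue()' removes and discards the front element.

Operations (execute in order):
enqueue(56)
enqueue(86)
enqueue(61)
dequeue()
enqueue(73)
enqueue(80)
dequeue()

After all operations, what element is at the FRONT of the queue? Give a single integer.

enqueue(56): queue = [56]
enqueue(86): queue = [56, 86]
enqueue(61): queue = [56, 86, 61]
dequeue(): queue = [86, 61]
enqueue(73): queue = [86, 61, 73]
enqueue(80): queue = [86, 61, 73, 80]
dequeue(): queue = [61, 73, 80]

Answer: 61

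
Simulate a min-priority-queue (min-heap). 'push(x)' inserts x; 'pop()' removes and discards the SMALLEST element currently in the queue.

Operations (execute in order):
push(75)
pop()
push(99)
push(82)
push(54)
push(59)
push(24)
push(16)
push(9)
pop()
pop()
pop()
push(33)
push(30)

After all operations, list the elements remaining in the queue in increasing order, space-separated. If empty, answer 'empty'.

Answer: 30 33 54 59 82 99

Derivation:
push(75): heap contents = [75]
pop() → 75: heap contents = []
push(99): heap contents = [99]
push(82): heap contents = [82, 99]
push(54): heap contents = [54, 82, 99]
push(59): heap contents = [54, 59, 82, 99]
push(24): heap contents = [24, 54, 59, 82, 99]
push(16): heap contents = [16, 24, 54, 59, 82, 99]
push(9): heap contents = [9, 16, 24, 54, 59, 82, 99]
pop() → 9: heap contents = [16, 24, 54, 59, 82, 99]
pop() → 16: heap contents = [24, 54, 59, 82, 99]
pop() → 24: heap contents = [54, 59, 82, 99]
push(33): heap contents = [33, 54, 59, 82, 99]
push(30): heap contents = [30, 33, 54, 59, 82, 99]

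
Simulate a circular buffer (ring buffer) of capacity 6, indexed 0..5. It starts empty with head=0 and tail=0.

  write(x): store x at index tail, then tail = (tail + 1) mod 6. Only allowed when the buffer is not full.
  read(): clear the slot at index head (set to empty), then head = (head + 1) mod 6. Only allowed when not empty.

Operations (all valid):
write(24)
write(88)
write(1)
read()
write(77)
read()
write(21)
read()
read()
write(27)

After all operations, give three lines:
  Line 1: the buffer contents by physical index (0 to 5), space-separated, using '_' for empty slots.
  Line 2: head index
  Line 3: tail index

Answer: _ _ _ _ 21 27
4
0

Derivation:
write(24): buf=[24 _ _ _ _ _], head=0, tail=1, size=1
write(88): buf=[24 88 _ _ _ _], head=0, tail=2, size=2
write(1): buf=[24 88 1 _ _ _], head=0, tail=3, size=3
read(): buf=[_ 88 1 _ _ _], head=1, tail=3, size=2
write(77): buf=[_ 88 1 77 _ _], head=1, tail=4, size=3
read(): buf=[_ _ 1 77 _ _], head=2, tail=4, size=2
write(21): buf=[_ _ 1 77 21 _], head=2, tail=5, size=3
read(): buf=[_ _ _ 77 21 _], head=3, tail=5, size=2
read(): buf=[_ _ _ _ 21 _], head=4, tail=5, size=1
write(27): buf=[_ _ _ _ 21 27], head=4, tail=0, size=2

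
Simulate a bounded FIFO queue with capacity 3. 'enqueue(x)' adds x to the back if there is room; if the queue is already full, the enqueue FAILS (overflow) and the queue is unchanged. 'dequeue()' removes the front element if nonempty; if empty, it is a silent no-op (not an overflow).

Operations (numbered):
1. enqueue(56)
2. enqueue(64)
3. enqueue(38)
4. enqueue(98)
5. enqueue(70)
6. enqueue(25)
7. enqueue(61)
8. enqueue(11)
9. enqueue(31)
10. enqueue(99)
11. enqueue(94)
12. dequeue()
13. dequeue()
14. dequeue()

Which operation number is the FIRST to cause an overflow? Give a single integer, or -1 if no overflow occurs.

Answer: 4

Derivation:
1. enqueue(56): size=1
2. enqueue(64): size=2
3. enqueue(38): size=3
4. enqueue(98): size=3=cap → OVERFLOW (fail)
5. enqueue(70): size=3=cap → OVERFLOW (fail)
6. enqueue(25): size=3=cap → OVERFLOW (fail)
7. enqueue(61): size=3=cap → OVERFLOW (fail)
8. enqueue(11): size=3=cap → OVERFLOW (fail)
9. enqueue(31): size=3=cap → OVERFLOW (fail)
10. enqueue(99): size=3=cap → OVERFLOW (fail)
11. enqueue(94): size=3=cap → OVERFLOW (fail)
12. dequeue(): size=2
13. dequeue(): size=1
14. dequeue(): size=0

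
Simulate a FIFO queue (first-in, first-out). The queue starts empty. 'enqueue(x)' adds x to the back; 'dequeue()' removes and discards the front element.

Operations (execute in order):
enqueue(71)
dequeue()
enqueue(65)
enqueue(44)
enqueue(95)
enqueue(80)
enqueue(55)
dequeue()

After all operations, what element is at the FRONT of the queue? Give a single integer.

enqueue(71): queue = [71]
dequeue(): queue = []
enqueue(65): queue = [65]
enqueue(44): queue = [65, 44]
enqueue(95): queue = [65, 44, 95]
enqueue(80): queue = [65, 44, 95, 80]
enqueue(55): queue = [65, 44, 95, 80, 55]
dequeue(): queue = [44, 95, 80, 55]

Answer: 44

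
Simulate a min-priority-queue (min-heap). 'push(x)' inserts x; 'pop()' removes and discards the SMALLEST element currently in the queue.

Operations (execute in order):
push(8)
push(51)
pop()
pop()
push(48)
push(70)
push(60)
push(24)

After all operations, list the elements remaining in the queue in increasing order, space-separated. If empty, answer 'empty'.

push(8): heap contents = [8]
push(51): heap contents = [8, 51]
pop() → 8: heap contents = [51]
pop() → 51: heap contents = []
push(48): heap contents = [48]
push(70): heap contents = [48, 70]
push(60): heap contents = [48, 60, 70]
push(24): heap contents = [24, 48, 60, 70]

Answer: 24 48 60 70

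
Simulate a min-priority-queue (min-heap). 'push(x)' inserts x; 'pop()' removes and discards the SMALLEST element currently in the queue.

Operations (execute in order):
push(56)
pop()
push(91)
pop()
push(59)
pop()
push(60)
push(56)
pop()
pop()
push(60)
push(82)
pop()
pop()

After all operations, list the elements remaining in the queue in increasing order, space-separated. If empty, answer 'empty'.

push(56): heap contents = [56]
pop() → 56: heap contents = []
push(91): heap contents = [91]
pop() → 91: heap contents = []
push(59): heap contents = [59]
pop() → 59: heap contents = []
push(60): heap contents = [60]
push(56): heap contents = [56, 60]
pop() → 56: heap contents = [60]
pop() → 60: heap contents = []
push(60): heap contents = [60]
push(82): heap contents = [60, 82]
pop() → 60: heap contents = [82]
pop() → 82: heap contents = []

Answer: empty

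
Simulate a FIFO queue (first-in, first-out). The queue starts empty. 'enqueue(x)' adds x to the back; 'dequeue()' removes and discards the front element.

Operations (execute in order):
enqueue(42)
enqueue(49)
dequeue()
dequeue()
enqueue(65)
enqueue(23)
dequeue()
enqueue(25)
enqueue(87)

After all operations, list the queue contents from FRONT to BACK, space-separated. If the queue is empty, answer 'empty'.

enqueue(42): [42]
enqueue(49): [42, 49]
dequeue(): [49]
dequeue(): []
enqueue(65): [65]
enqueue(23): [65, 23]
dequeue(): [23]
enqueue(25): [23, 25]
enqueue(87): [23, 25, 87]

Answer: 23 25 87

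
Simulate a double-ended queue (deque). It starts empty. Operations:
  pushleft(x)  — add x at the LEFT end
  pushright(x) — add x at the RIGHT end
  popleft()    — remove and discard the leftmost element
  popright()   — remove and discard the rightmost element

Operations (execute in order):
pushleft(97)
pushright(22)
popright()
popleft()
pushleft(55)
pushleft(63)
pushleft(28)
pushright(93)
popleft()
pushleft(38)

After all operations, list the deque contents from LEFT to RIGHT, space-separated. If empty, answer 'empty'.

pushleft(97): [97]
pushright(22): [97, 22]
popright(): [97]
popleft(): []
pushleft(55): [55]
pushleft(63): [63, 55]
pushleft(28): [28, 63, 55]
pushright(93): [28, 63, 55, 93]
popleft(): [63, 55, 93]
pushleft(38): [38, 63, 55, 93]

Answer: 38 63 55 93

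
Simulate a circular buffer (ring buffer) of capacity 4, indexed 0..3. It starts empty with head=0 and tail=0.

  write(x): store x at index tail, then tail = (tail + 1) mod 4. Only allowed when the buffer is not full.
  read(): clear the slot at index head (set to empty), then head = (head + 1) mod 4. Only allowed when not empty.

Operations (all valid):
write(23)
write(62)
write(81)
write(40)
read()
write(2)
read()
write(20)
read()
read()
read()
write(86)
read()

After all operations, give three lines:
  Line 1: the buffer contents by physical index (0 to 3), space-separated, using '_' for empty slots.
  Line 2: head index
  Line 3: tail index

Answer: _ _ 86 _
2
3

Derivation:
write(23): buf=[23 _ _ _], head=0, tail=1, size=1
write(62): buf=[23 62 _ _], head=0, tail=2, size=2
write(81): buf=[23 62 81 _], head=0, tail=3, size=3
write(40): buf=[23 62 81 40], head=0, tail=0, size=4
read(): buf=[_ 62 81 40], head=1, tail=0, size=3
write(2): buf=[2 62 81 40], head=1, tail=1, size=4
read(): buf=[2 _ 81 40], head=2, tail=1, size=3
write(20): buf=[2 20 81 40], head=2, tail=2, size=4
read(): buf=[2 20 _ 40], head=3, tail=2, size=3
read(): buf=[2 20 _ _], head=0, tail=2, size=2
read(): buf=[_ 20 _ _], head=1, tail=2, size=1
write(86): buf=[_ 20 86 _], head=1, tail=3, size=2
read(): buf=[_ _ 86 _], head=2, tail=3, size=1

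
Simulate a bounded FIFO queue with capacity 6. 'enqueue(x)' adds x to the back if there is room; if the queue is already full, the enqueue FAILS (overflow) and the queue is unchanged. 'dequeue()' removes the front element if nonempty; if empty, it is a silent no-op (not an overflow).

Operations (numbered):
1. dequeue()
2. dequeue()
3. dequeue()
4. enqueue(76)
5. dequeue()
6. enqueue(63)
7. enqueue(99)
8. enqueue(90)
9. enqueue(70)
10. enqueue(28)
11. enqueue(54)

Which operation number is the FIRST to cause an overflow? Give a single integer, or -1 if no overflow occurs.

Answer: -1

Derivation:
1. dequeue(): empty, no-op, size=0
2. dequeue(): empty, no-op, size=0
3. dequeue(): empty, no-op, size=0
4. enqueue(76): size=1
5. dequeue(): size=0
6. enqueue(63): size=1
7. enqueue(99): size=2
8. enqueue(90): size=3
9. enqueue(70): size=4
10. enqueue(28): size=5
11. enqueue(54): size=6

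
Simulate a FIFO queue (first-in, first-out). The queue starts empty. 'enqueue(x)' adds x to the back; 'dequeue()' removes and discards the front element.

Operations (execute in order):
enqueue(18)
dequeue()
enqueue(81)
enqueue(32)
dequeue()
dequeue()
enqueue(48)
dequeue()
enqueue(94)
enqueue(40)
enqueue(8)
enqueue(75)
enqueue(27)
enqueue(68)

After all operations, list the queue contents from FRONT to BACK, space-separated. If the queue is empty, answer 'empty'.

Answer: 94 40 8 75 27 68

Derivation:
enqueue(18): [18]
dequeue(): []
enqueue(81): [81]
enqueue(32): [81, 32]
dequeue(): [32]
dequeue(): []
enqueue(48): [48]
dequeue(): []
enqueue(94): [94]
enqueue(40): [94, 40]
enqueue(8): [94, 40, 8]
enqueue(75): [94, 40, 8, 75]
enqueue(27): [94, 40, 8, 75, 27]
enqueue(68): [94, 40, 8, 75, 27, 68]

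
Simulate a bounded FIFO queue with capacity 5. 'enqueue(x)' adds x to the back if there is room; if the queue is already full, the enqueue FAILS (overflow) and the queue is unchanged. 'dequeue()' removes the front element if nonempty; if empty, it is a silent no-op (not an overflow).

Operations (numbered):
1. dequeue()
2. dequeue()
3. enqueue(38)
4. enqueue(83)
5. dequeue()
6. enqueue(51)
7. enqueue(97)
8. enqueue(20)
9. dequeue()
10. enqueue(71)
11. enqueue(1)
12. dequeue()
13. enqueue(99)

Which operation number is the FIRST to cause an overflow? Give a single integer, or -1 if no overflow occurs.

1. dequeue(): empty, no-op, size=0
2. dequeue(): empty, no-op, size=0
3. enqueue(38): size=1
4. enqueue(83): size=2
5. dequeue(): size=1
6. enqueue(51): size=2
7. enqueue(97): size=3
8. enqueue(20): size=4
9. dequeue(): size=3
10. enqueue(71): size=4
11. enqueue(1): size=5
12. dequeue(): size=4
13. enqueue(99): size=5

Answer: -1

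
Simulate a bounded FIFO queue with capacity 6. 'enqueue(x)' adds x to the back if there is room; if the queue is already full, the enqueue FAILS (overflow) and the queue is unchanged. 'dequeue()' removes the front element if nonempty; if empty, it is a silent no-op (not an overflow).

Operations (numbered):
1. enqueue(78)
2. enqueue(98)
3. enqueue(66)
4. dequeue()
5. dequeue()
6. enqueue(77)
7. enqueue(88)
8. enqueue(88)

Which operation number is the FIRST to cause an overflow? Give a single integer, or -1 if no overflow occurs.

1. enqueue(78): size=1
2. enqueue(98): size=2
3. enqueue(66): size=3
4. dequeue(): size=2
5. dequeue(): size=1
6. enqueue(77): size=2
7. enqueue(88): size=3
8. enqueue(88): size=4

Answer: -1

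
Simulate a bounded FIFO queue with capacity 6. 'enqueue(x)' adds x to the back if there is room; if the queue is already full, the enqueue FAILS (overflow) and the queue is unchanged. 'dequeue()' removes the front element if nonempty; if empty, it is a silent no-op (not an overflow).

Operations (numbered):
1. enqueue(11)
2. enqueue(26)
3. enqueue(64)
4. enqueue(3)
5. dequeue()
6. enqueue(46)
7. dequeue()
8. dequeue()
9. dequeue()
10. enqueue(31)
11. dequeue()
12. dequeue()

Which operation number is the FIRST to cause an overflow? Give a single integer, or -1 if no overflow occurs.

Answer: -1

Derivation:
1. enqueue(11): size=1
2. enqueue(26): size=2
3. enqueue(64): size=3
4. enqueue(3): size=4
5. dequeue(): size=3
6. enqueue(46): size=4
7. dequeue(): size=3
8. dequeue(): size=2
9. dequeue(): size=1
10. enqueue(31): size=2
11. dequeue(): size=1
12. dequeue(): size=0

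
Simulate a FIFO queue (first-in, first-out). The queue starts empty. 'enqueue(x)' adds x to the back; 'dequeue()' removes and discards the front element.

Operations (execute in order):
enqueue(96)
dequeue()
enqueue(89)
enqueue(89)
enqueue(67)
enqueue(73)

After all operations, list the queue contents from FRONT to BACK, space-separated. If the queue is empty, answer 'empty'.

enqueue(96): [96]
dequeue(): []
enqueue(89): [89]
enqueue(89): [89, 89]
enqueue(67): [89, 89, 67]
enqueue(73): [89, 89, 67, 73]

Answer: 89 89 67 73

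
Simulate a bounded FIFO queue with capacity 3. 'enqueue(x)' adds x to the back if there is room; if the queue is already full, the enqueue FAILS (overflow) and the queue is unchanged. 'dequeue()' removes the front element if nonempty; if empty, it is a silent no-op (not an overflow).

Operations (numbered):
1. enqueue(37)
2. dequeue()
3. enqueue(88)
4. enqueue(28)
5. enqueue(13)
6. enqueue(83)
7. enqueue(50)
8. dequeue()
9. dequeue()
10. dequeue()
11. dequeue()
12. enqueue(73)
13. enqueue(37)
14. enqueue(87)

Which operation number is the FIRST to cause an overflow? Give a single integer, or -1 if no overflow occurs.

Answer: 6

Derivation:
1. enqueue(37): size=1
2. dequeue(): size=0
3. enqueue(88): size=1
4. enqueue(28): size=2
5. enqueue(13): size=3
6. enqueue(83): size=3=cap → OVERFLOW (fail)
7. enqueue(50): size=3=cap → OVERFLOW (fail)
8. dequeue(): size=2
9. dequeue(): size=1
10. dequeue(): size=0
11. dequeue(): empty, no-op, size=0
12. enqueue(73): size=1
13. enqueue(37): size=2
14. enqueue(87): size=3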